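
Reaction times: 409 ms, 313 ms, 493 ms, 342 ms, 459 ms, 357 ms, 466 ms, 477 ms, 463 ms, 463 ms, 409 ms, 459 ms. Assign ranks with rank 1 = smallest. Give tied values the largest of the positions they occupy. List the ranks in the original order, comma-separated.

5, 1, 12, 2, 7, 3, 10, 11, 9, 9, 5, 7

Sorted (ascending): 313, 342, 357, 409, 409, 459, 459, 463, 463, 466, 477, 493
The 2 values of 409 occupy positions 4–5 → each gets rank 5.
The 2 values of 459 occupy positions 6–7 → each gets rank 7.
The 2 values of 463 occupy positions 8–9 → each gets rank 9.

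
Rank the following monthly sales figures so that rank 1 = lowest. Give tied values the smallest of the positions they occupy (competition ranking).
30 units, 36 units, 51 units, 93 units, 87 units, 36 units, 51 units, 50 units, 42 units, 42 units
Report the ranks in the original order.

1, 2, 7, 10, 9, 2, 7, 6, 4, 4

Sorted (ascending): 30, 36, 36, 42, 42, 50, 51, 51, 87, 93
The 2 values of 36 occupy positions 2–3 → each gets rank 2.
The 2 values of 42 occupy positions 4–5 → each gets rank 4.
The 2 values of 51 occupy positions 7–8 → each gets rank 7.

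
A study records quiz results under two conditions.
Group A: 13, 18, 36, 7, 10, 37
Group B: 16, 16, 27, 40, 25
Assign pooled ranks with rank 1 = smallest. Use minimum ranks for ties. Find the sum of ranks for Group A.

Sorted (ascending): 7, 10, 13, 16, 16, 18, 25, 27, 36, 37, 40
The 2 values of 16 occupy positions 4–5 → each gets rank 4.
Group A values → pooled ranks: 13→3, 18→6, 36→9, 7→1, 10→2, 37→10
Rank sum = 3 + 6 + 9 + 1 + 2 + 10 = 31

31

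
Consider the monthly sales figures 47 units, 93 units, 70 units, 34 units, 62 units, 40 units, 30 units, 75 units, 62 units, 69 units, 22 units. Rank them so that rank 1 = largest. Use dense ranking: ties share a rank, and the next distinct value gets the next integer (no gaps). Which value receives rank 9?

Sorted (descending): 93, 75, 70, 69, 62, 62, 47, 40, 34, 30, 22
The 2 values of 62 share dense rank 5.
Remaining distinct values take the next consecutive integers.
Rank 9 → value 30.

30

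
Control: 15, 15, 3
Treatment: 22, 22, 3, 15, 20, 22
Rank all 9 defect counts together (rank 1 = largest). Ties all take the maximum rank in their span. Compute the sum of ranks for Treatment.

Sorted (descending): 22, 22, 22, 20, 15, 15, 15, 3, 3
The 3 values of 22 occupy positions 1–3 → each gets rank 3.
The 3 values of 15 occupy positions 5–7 → each gets rank 7.
The 2 values of 3 occupy positions 8–9 → each gets rank 9.
Treatment values → pooled ranks: 22→3, 22→3, 3→9, 15→7, 20→4, 22→3
Rank sum = 3 + 3 + 9 + 7 + 4 + 3 = 29

29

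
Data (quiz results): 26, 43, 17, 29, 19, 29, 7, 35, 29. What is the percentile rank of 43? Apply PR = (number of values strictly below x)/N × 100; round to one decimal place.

N = 9.
Strictly below 43: 8. Equal to 43: 1.
PR = 8/9 × 100 = 88.9

88.9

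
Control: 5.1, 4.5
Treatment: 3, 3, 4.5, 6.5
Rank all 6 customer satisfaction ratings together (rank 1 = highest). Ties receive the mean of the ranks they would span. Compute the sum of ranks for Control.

Sorted (descending): 6.5, 5.1, 4.5, 4.5, 3, 3
The 2 values of 4.5 occupy positions 3–4 → average rank (3+4)/2 = 3.5.
The 2 values of 3 occupy positions 5–6 → average rank (5+6)/2 = 5.5.
Control values → pooled ranks: 5.1→2, 4.5→3.5
Rank sum = 2 + 3.5 = 5.5

5.5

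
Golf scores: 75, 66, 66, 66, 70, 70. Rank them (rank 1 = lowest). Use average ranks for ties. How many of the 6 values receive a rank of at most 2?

3

Sorted (ascending): 66, 66, 66, 70, 70, 75
The 3 values of 66 occupy positions 1–3 → average rank 2.
The 2 values of 70 occupy positions 4–5 → average rank (4+5)/2 = 4.5.
Ranks ≤ 2: {2, 2, 2} → 3 values.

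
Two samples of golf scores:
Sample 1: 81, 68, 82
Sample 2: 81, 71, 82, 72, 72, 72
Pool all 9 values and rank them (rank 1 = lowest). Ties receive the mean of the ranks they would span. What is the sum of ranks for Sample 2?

29

Sorted (ascending): 68, 71, 72, 72, 72, 81, 81, 82, 82
The 3 values of 72 occupy positions 3–5 → average rank 4.
The 2 values of 81 occupy positions 6–7 → average rank (6+7)/2 = 6.5.
The 2 values of 82 occupy positions 8–9 → average rank (8+9)/2 = 8.5.
Sample 2 values → pooled ranks: 81→6.5, 71→2, 82→8.5, 72→4, 72→4, 72→4
Rank sum = 6.5 + 2 + 8.5 + 4 + 4 + 4 = 29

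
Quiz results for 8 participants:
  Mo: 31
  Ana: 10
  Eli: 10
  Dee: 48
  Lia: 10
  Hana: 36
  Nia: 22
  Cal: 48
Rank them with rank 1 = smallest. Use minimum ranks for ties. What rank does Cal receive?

7

Sorted (ascending): 10, 10, 10, 22, 31, 36, 48, 48
The 3 values of 10 occupy positions 1–3 → each gets rank 1.
The 2 values of 48 occupy positions 7–8 → each gets rank 7.
Cal has value 48 → rank 7.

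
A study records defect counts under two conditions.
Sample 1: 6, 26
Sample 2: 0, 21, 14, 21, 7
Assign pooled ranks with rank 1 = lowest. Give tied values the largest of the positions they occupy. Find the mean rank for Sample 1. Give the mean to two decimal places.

4.50

Sorted (ascending): 0, 6, 7, 14, 21, 21, 26
The 2 values of 21 occupy positions 5–6 → each gets rank 6.
Sample 1 values → pooled ranks: 6→2, 26→7
Mean rank = (2 + 7) / 2 = 4.50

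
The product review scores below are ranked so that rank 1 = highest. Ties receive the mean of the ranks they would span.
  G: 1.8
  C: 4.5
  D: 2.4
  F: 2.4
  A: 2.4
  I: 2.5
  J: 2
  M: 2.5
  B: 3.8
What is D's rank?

Sorted (descending): 4.5, 3.8, 2.5, 2.5, 2.4, 2.4, 2.4, 2, 1.8
The 2 values of 2.5 occupy positions 3–4 → average rank (3+4)/2 = 3.5.
The 3 values of 2.4 occupy positions 5–7 → average rank 6.
D has value 2.4 → rank 6.

6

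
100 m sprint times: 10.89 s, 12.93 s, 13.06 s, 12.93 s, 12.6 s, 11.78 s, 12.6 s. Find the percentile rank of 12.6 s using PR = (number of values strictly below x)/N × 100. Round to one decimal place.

28.6

N = 7.
Strictly below 12.6: 2. Equal to 12.6: 2.
PR = 2/7 × 100 = 28.6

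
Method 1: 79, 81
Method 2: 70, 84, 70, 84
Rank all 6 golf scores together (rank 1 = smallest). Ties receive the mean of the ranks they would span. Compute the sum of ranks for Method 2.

Sorted (ascending): 70, 70, 79, 81, 84, 84
The 2 values of 70 occupy positions 1–2 → average rank (1+2)/2 = 1.5.
The 2 values of 84 occupy positions 5–6 → average rank (5+6)/2 = 5.5.
Method 2 values → pooled ranks: 70→1.5, 84→5.5, 70→1.5, 84→5.5
Rank sum = 1.5 + 5.5 + 1.5 + 5.5 = 14

14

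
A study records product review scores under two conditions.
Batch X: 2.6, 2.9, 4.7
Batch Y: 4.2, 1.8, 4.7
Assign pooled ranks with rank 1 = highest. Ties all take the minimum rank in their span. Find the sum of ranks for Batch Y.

10

Sorted (descending): 4.7, 4.7, 4.2, 2.9, 2.6, 1.8
The 2 values of 4.7 occupy positions 1–2 → each gets rank 1.
Batch Y values → pooled ranks: 4.2→3, 1.8→6, 4.7→1
Rank sum = 3 + 6 + 1 = 10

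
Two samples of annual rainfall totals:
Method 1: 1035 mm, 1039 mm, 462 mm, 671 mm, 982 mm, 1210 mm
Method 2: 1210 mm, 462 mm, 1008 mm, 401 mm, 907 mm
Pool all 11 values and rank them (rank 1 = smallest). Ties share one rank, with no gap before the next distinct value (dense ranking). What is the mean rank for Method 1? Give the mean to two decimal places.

5.67

Sorted (ascending): 401, 462, 462, 671, 907, 982, 1008, 1035, 1039, 1210, 1210
The 2 values of 462 share dense rank 2.
The 2 values of 1210 share dense rank 9.
Remaining distinct values take the next consecutive integers.
Method 1 values → pooled ranks: 1035→7, 1039→8, 462→2, 671→3, 982→5, 1210→9
Mean rank = (7 + 8 + 2 + 3 + 5 + 9) / 6 = 5.67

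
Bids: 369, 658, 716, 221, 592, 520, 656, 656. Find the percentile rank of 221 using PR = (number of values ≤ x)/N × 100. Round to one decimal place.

N = 8.
Strictly below 221: 0. Equal to 221: 1.
PR = 1/8 × 100 = 12.5

12.5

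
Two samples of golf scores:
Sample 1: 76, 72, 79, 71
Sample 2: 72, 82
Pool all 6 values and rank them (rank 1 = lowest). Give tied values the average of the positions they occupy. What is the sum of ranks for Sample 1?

12.5

Sorted (ascending): 71, 72, 72, 76, 79, 82
The 2 values of 72 occupy positions 2–3 → average rank (2+3)/2 = 2.5.
Sample 1 values → pooled ranks: 76→4, 72→2.5, 79→5, 71→1
Rank sum = 4 + 2.5 + 5 + 1 = 12.5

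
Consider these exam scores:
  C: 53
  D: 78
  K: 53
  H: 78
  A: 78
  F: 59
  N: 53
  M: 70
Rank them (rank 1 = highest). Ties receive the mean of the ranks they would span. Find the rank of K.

Sorted (descending): 78, 78, 78, 70, 59, 53, 53, 53
The 3 values of 78 occupy positions 1–3 → average rank 2.
The 3 values of 53 occupy positions 6–8 → average rank 7.
K has value 53 → rank 7.

7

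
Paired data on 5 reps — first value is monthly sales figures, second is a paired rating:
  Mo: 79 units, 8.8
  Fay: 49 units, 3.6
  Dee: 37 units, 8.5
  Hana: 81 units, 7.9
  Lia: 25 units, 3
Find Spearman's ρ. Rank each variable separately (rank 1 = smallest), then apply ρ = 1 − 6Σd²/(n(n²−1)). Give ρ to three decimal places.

0.500

Ranks of variable 1: 4, 3, 2, 5, 1
Ranks of variable 2: 5, 2, 4, 3, 1
d = r₁ − r₂: -1, 1, -2, 2, 0
d²: 1, 1, 4, 4, 0; Σd² = 10
ρ = 1 − 6·10/(5·24) = 1 − 60/120 = 0.500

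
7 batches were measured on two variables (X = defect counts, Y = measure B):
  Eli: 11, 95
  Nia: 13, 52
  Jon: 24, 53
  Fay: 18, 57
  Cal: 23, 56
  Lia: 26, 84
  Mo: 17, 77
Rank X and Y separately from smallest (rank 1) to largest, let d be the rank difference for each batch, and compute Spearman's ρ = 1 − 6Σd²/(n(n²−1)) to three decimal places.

-0.107

Ranks of variable 1: 1, 2, 6, 4, 5, 7, 3
Ranks of variable 2: 7, 1, 2, 4, 3, 6, 5
d = r₁ − r₂: -6, 1, 4, 0, 2, 1, -2
d²: 36, 1, 16, 0, 4, 1, 4; Σd² = 62
ρ = 1 − 6·62/(7·48) = 1 − 372/336 = -0.107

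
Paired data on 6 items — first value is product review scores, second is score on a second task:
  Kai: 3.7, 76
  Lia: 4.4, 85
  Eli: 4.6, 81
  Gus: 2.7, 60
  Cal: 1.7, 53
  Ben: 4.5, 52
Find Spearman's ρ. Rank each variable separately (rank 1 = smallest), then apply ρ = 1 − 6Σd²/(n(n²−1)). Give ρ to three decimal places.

Ranks of variable 1: 3, 4, 6, 2, 1, 5
Ranks of variable 2: 4, 6, 5, 3, 2, 1
d = r₁ − r₂: -1, -2, 1, -1, -1, 4
d²: 1, 4, 1, 1, 1, 16; Σd² = 24
ρ = 1 − 6·24/(6·35) = 1 − 144/210 = 0.314

0.314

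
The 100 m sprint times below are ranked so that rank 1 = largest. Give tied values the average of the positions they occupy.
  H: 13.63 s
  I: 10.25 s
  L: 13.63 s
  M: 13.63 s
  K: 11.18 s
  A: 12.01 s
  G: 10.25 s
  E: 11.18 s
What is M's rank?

2

Sorted (descending): 13.63, 13.63, 13.63, 12.01, 11.18, 11.18, 10.25, 10.25
The 3 values of 13.63 occupy positions 1–3 → average rank 2.
The 2 values of 11.18 occupy positions 5–6 → average rank (5+6)/2 = 5.5.
The 2 values of 10.25 occupy positions 7–8 → average rank (7+8)/2 = 7.5.
M has value 13.63 s → rank 2.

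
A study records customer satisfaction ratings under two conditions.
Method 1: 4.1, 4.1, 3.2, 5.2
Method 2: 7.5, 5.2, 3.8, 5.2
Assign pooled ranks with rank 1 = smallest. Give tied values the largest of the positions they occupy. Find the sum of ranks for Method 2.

24

Sorted (ascending): 3.2, 3.8, 4.1, 4.1, 5.2, 5.2, 5.2, 7.5
The 2 values of 4.1 occupy positions 3–4 → each gets rank 4.
The 3 values of 5.2 occupy positions 5–7 → each gets rank 7.
Method 2 values → pooled ranks: 7.5→8, 5.2→7, 3.8→2, 5.2→7
Rank sum = 8 + 7 + 2 + 7 = 24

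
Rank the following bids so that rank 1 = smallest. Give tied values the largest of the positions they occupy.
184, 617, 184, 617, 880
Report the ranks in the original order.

Sorted (ascending): 184, 184, 617, 617, 880
The 2 values of 184 occupy positions 1–2 → each gets rank 2.
The 2 values of 617 occupy positions 3–4 → each gets rank 4.

2, 4, 2, 4, 5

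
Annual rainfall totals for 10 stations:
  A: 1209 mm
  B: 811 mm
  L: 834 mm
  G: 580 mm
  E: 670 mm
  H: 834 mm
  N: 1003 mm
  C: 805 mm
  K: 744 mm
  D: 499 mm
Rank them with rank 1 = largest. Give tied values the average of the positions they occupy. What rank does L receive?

Sorted (descending): 1209, 1003, 834, 834, 811, 805, 744, 670, 580, 499
The 2 values of 834 occupy positions 3–4 → average rank (3+4)/2 = 3.5.
L has value 834 mm → rank 3.5.

3.5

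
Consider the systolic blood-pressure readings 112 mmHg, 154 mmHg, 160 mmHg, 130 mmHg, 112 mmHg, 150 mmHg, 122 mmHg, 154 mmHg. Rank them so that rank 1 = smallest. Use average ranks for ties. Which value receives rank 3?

122

Sorted (ascending): 112, 112, 122, 130, 150, 154, 154, 160
The 2 values of 112 occupy positions 1–2 → average rank (1+2)/2 = 1.5.
The 2 values of 154 occupy positions 6–7 → average rank (6+7)/2 = 6.5.
Rank 3 → value 122.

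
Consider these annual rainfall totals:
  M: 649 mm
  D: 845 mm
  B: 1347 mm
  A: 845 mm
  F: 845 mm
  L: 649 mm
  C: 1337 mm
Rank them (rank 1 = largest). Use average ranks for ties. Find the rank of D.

Sorted (descending): 1347, 1337, 845, 845, 845, 649, 649
The 3 values of 845 occupy positions 3–5 → average rank 4.
The 2 values of 649 occupy positions 6–7 → average rank (6+7)/2 = 6.5.
D has value 845 mm → rank 4.

4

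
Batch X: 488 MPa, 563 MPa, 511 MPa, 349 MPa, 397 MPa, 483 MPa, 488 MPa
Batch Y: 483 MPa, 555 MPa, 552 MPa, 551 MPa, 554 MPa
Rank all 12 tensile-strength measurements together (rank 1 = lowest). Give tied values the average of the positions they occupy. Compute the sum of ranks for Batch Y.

41.5

Sorted (ascending): 349, 397, 483, 483, 488, 488, 511, 551, 552, 554, 555, 563
The 2 values of 483 occupy positions 3–4 → average rank (3+4)/2 = 3.5.
The 2 values of 488 occupy positions 5–6 → average rank (5+6)/2 = 5.5.
Batch Y values → pooled ranks: 483→3.5, 555→11, 552→9, 551→8, 554→10
Rank sum = 3.5 + 11 + 9 + 8 + 10 = 41.5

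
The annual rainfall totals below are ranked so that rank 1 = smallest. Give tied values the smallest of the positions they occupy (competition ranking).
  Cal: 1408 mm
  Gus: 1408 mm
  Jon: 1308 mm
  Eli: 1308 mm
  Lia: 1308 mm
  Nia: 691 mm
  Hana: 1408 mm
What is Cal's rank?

Sorted (ascending): 691, 1308, 1308, 1308, 1408, 1408, 1408
The 3 values of 1308 occupy positions 2–4 → each gets rank 2.
The 3 values of 1408 occupy positions 5–7 → each gets rank 5.
Cal has value 1408 mm → rank 5.

5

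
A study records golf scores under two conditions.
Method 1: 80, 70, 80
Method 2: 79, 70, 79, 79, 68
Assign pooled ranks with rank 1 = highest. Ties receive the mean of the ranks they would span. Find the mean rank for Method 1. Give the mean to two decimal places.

Sorted (descending): 80, 80, 79, 79, 79, 70, 70, 68
The 2 values of 80 occupy positions 1–2 → average rank (1+2)/2 = 1.5.
The 3 values of 79 occupy positions 3–5 → average rank 4.
The 2 values of 70 occupy positions 6–7 → average rank (6+7)/2 = 6.5.
Method 1 values → pooled ranks: 80→1.5, 70→6.5, 80→1.5
Mean rank = (1.5 + 6.5 + 1.5) / 3 = 3.17

3.17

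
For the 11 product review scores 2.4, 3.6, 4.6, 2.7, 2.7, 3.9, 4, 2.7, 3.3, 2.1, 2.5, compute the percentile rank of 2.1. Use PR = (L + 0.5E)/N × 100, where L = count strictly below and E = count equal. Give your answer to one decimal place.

4.5

N = 11.
Strictly below 2.1: 0. Equal to 2.1: 1.
PR = (0 + 0.5·1)/11 × 100 = 4.5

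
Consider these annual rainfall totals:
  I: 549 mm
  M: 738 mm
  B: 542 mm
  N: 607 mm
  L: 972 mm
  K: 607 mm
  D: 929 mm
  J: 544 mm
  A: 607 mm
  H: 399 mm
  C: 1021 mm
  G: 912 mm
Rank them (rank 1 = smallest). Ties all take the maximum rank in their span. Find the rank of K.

7

Sorted (ascending): 399, 542, 544, 549, 607, 607, 607, 738, 912, 929, 972, 1021
The 3 values of 607 occupy positions 5–7 → each gets rank 7.
K has value 607 mm → rank 7.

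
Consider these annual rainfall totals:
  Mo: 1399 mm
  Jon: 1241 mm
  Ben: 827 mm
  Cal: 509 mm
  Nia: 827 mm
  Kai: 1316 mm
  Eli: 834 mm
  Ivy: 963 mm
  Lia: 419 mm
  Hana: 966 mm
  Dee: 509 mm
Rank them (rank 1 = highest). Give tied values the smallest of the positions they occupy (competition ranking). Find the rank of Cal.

9

Sorted (descending): 1399, 1316, 1241, 966, 963, 834, 827, 827, 509, 509, 419
The 2 values of 827 occupy positions 7–8 → each gets rank 7.
The 2 values of 509 occupy positions 9–10 → each gets rank 9.
Cal has value 509 mm → rank 9.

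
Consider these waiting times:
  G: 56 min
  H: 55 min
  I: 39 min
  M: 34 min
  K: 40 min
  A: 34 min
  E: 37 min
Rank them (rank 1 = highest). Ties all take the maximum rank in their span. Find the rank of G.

Sorted (descending): 56, 55, 40, 39, 37, 34, 34
The 2 values of 34 occupy positions 6–7 → each gets rank 7.
G has value 56 min → rank 1.

1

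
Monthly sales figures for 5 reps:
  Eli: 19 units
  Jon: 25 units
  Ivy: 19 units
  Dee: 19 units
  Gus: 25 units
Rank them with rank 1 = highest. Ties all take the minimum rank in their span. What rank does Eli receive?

Sorted (descending): 25, 25, 19, 19, 19
The 2 values of 25 occupy positions 1–2 → each gets rank 1.
The 3 values of 19 occupy positions 3–5 → each gets rank 3.
Eli has value 19 units → rank 3.

3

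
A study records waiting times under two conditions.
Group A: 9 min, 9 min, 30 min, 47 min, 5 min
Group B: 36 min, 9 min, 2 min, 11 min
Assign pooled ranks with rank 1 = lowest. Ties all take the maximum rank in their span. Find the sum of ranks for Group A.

Sorted (ascending): 2, 5, 9, 9, 9, 11, 30, 36, 47
The 3 values of 9 occupy positions 3–5 → each gets rank 5.
Group A values → pooled ranks: 9→5, 9→5, 30→7, 47→9, 5→2
Rank sum = 5 + 5 + 7 + 9 + 2 = 28

28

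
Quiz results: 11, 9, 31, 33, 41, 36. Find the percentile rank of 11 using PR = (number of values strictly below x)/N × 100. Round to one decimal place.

N = 6.
Strictly below 11: 1. Equal to 11: 1.
PR = 1/6 × 100 = 16.7

16.7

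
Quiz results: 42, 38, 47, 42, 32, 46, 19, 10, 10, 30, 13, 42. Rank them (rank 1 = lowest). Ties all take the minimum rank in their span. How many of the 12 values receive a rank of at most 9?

10

Sorted (ascending): 10, 10, 13, 19, 30, 32, 38, 42, 42, 42, 46, 47
The 2 values of 10 occupy positions 1–2 → each gets rank 1.
The 3 values of 42 occupy positions 8–10 → each gets rank 8.
Ranks ≤ 9: {1, 1, 3, 4, 5, 6, 7, 8, 8, 8} → 10 values.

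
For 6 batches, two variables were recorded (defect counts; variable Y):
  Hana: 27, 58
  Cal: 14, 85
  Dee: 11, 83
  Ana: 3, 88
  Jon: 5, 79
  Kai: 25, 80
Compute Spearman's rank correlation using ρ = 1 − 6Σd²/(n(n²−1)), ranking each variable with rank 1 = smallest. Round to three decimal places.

Ranks of variable 1: 6, 4, 3, 1, 2, 5
Ranks of variable 2: 1, 5, 4, 6, 2, 3
d = r₁ − r₂: 5, -1, -1, -5, 0, 2
d²: 25, 1, 1, 25, 0, 4; Σd² = 56
ρ = 1 − 6·56/(6·35) = 1 − 336/210 = -0.600

-0.600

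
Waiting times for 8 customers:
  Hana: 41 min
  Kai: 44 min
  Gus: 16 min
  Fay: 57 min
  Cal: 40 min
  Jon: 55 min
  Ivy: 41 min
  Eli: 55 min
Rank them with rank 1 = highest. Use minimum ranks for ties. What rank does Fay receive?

Sorted (descending): 57, 55, 55, 44, 41, 41, 40, 16
The 2 values of 55 occupy positions 2–3 → each gets rank 2.
The 2 values of 41 occupy positions 5–6 → each gets rank 5.
Fay has value 57 min → rank 1.

1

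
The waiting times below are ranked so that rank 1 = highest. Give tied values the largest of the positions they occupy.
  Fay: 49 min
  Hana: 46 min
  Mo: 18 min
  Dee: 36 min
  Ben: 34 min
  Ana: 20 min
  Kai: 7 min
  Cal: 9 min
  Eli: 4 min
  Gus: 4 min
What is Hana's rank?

Sorted (descending): 49, 46, 36, 34, 20, 18, 9, 7, 4, 4
The 2 values of 4 occupy positions 9–10 → each gets rank 10.
Hana has value 46 min → rank 2.

2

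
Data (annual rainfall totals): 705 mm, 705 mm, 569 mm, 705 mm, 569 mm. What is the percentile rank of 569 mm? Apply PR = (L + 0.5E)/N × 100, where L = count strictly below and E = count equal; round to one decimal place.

N = 5.
Strictly below 569: 0. Equal to 569: 2.
PR = (0 + 0.5·2)/5 × 100 = 20.0

20.0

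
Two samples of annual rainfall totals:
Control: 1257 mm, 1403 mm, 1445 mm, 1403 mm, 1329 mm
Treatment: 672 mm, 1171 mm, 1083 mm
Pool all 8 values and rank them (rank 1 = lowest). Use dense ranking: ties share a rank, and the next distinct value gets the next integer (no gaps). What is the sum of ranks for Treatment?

6

Sorted (ascending): 672, 1083, 1171, 1257, 1329, 1403, 1403, 1445
The 2 values of 1403 share dense rank 6.
Remaining distinct values take the next consecutive integers.
Treatment values → pooled ranks: 672→1, 1171→3, 1083→2
Rank sum = 1 + 3 + 2 = 6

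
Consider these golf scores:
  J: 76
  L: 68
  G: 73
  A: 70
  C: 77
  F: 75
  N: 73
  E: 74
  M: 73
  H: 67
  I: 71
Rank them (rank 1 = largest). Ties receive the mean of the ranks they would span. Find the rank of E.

Sorted (descending): 77, 76, 75, 74, 73, 73, 73, 71, 70, 68, 67
The 3 values of 73 occupy positions 5–7 → average rank 6.
E has value 74 → rank 4.

4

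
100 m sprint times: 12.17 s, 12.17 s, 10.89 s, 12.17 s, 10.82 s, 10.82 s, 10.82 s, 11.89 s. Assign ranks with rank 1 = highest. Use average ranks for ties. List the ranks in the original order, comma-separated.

2, 2, 5, 2, 7, 7, 7, 4

Sorted (descending): 12.17, 12.17, 12.17, 11.89, 10.89, 10.82, 10.82, 10.82
The 3 values of 12.17 occupy positions 1–3 → average rank 2.
The 3 values of 10.82 occupy positions 6–8 → average rank 7.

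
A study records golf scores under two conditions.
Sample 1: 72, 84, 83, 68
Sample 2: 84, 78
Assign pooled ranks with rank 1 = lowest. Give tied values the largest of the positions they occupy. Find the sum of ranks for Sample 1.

13

Sorted (ascending): 68, 72, 78, 83, 84, 84
The 2 values of 84 occupy positions 5–6 → each gets rank 6.
Sample 1 values → pooled ranks: 72→2, 84→6, 83→4, 68→1
Rank sum = 2 + 6 + 4 + 1 = 13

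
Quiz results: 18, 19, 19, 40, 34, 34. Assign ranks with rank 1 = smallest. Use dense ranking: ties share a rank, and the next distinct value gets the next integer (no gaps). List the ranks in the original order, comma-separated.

Sorted (ascending): 18, 19, 19, 34, 34, 40
The 2 values of 19 share dense rank 2.
The 2 values of 34 share dense rank 3.
Remaining distinct values take the next consecutive integers.

1, 2, 2, 4, 3, 3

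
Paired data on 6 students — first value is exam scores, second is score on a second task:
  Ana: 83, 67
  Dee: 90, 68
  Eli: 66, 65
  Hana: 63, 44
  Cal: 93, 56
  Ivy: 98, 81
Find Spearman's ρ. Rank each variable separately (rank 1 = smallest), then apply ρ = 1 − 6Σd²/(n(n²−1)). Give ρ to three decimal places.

0.657

Ranks of variable 1: 3, 4, 2, 1, 5, 6
Ranks of variable 2: 4, 5, 3, 1, 2, 6
d = r₁ − r₂: -1, -1, -1, 0, 3, 0
d²: 1, 1, 1, 0, 9, 0; Σd² = 12
ρ = 1 − 6·12/(6·35) = 1 − 72/210 = 0.657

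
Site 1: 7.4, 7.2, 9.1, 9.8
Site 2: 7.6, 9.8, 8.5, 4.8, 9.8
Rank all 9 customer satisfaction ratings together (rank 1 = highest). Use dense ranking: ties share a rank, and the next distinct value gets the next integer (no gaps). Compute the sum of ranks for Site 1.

14

Sorted (descending): 9.8, 9.8, 9.8, 9.1, 8.5, 7.6, 7.4, 7.2, 4.8
The 3 values of 9.8 share dense rank 1.
Remaining distinct values take the next consecutive integers.
Site 1 values → pooled ranks: 7.4→5, 7.2→6, 9.1→2, 9.8→1
Rank sum = 5 + 6 + 2 + 1 = 14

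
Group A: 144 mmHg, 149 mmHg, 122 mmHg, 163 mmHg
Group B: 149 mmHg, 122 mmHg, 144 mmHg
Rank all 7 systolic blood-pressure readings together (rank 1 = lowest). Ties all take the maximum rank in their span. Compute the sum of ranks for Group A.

19

Sorted (ascending): 122, 122, 144, 144, 149, 149, 163
The 2 values of 122 occupy positions 1–2 → each gets rank 2.
The 2 values of 144 occupy positions 3–4 → each gets rank 4.
The 2 values of 149 occupy positions 5–6 → each gets rank 6.
Group A values → pooled ranks: 144→4, 149→6, 122→2, 163→7
Rank sum = 4 + 6 + 2 + 7 = 19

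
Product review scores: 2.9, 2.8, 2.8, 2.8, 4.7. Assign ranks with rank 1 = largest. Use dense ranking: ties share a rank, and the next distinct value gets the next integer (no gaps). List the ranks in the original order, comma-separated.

2, 3, 3, 3, 1

Sorted (descending): 4.7, 2.9, 2.8, 2.8, 2.8
The 3 values of 2.8 share dense rank 3.
Remaining distinct values take the next consecutive integers.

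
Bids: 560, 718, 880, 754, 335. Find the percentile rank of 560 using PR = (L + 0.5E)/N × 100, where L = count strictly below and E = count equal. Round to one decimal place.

30.0

N = 5.
Strictly below 560: 1. Equal to 560: 1.
PR = (1 + 0.5·1)/5 × 100 = 30.0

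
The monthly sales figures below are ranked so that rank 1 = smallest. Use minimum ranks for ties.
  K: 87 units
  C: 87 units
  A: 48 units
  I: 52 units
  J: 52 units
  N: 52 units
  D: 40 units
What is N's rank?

3

Sorted (ascending): 40, 48, 52, 52, 52, 87, 87
The 3 values of 52 occupy positions 3–5 → each gets rank 3.
The 2 values of 87 occupy positions 6–7 → each gets rank 6.
N has value 52 units → rank 3.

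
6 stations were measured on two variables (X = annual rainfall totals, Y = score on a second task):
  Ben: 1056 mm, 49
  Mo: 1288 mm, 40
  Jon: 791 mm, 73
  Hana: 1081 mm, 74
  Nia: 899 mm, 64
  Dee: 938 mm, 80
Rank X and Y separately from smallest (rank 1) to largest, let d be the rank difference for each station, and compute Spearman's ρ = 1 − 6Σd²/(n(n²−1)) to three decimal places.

-0.371

Ranks of variable 1: 4, 6, 1, 5, 2, 3
Ranks of variable 2: 2, 1, 4, 5, 3, 6
d = r₁ − r₂: 2, 5, -3, 0, -1, -3
d²: 4, 25, 9, 0, 1, 9; Σd² = 48
ρ = 1 − 6·48/(6·35) = 1 − 288/210 = -0.371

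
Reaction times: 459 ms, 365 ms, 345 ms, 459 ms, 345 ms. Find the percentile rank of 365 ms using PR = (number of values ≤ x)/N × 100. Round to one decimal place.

N = 5.
Strictly below 365: 2. Equal to 365: 1.
PR = 3/5 × 100 = 60.0

60.0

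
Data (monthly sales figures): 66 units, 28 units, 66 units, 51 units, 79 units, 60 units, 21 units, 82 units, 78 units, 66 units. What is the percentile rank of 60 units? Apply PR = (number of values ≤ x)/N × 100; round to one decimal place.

40.0

N = 10.
Strictly below 60: 3. Equal to 60: 1.
PR = 4/10 × 100 = 40.0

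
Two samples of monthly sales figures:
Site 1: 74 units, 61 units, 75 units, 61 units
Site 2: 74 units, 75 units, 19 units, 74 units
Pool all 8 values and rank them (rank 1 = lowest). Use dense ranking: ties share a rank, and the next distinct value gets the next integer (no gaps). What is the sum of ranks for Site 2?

Sorted (ascending): 19, 61, 61, 74, 74, 74, 75, 75
The 2 values of 61 share dense rank 2.
The 3 values of 74 share dense rank 3.
The 2 values of 75 share dense rank 4.
Remaining distinct values take the next consecutive integers.
Site 2 values → pooled ranks: 74→3, 75→4, 19→1, 74→3
Rank sum = 3 + 4 + 1 + 3 = 11

11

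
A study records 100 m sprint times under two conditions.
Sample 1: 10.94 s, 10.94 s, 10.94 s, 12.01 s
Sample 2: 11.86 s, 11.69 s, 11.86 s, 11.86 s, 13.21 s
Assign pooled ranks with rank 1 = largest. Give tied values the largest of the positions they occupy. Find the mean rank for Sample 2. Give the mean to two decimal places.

4.40

Sorted (descending): 13.21, 12.01, 11.86, 11.86, 11.86, 11.69, 10.94, 10.94, 10.94
The 3 values of 11.86 occupy positions 3–5 → each gets rank 5.
The 3 values of 10.94 occupy positions 7–9 → each gets rank 9.
Sample 2 values → pooled ranks: 11.86→5, 11.69→6, 11.86→5, 11.86→5, 13.21→1
Mean rank = (5 + 6 + 5 + 5 + 1) / 5 = 4.40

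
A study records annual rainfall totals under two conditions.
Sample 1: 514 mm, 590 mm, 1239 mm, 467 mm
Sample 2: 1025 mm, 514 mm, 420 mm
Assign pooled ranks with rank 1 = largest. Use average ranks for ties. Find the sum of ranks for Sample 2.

Sorted (descending): 1239, 1025, 590, 514, 514, 467, 420
The 2 values of 514 occupy positions 4–5 → average rank (4+5)/2 = 4.5.
Sample 2 values → pooled ranks: 1025→2, 514→4.5, 420→7
Rank sum = 2 + 4.5 + 7 = 13.5

13.5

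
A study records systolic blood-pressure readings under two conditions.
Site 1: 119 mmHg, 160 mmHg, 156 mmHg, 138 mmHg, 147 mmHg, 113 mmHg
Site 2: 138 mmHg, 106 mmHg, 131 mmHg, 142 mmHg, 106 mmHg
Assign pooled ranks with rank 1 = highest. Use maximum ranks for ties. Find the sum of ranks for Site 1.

29

Sorted (descending): 160, 156, 147, 142, 138, 138, 131, 119, 113, 106, 106
The 2 values of 138 occupy positions 5–6 → each gets rank 6.
The 2 values of 106 occupy positions 10–11 → each gets rank 11.
Site 1 values → pooled ranks: 119→8, 160→1, 156→2, 138→6, 147→3, 113→9
Rank sum = 8 + 1 + 2 + 6 + 3 + 9 = 29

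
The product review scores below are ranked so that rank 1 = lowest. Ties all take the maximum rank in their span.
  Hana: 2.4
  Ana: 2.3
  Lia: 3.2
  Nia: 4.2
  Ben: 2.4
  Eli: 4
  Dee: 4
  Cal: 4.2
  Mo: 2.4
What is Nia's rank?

9

Sorted (ascending): 2.3, 2.4, 2.4, 2.4, 3.2, 4, 4, 4.2, 4.2
The 3 values of 2.4 occupy positions 2–4 → each gets rank 4.
The 2 values of 4 occupy positions 6–7 → each gets rank 7.
The 2 values of 4.2 occupy positions 8–9 → each gets rank 9.
Nia has value 4.2 → rank 9.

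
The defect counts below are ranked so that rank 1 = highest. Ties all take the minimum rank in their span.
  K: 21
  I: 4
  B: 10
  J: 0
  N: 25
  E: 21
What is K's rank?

Sorted (descending): 25, 21, 21, 10, 4, 0
The 2 values of 21 occupy positions 2–3 → each gets rank 2.
K has value 21 → rank 2.

2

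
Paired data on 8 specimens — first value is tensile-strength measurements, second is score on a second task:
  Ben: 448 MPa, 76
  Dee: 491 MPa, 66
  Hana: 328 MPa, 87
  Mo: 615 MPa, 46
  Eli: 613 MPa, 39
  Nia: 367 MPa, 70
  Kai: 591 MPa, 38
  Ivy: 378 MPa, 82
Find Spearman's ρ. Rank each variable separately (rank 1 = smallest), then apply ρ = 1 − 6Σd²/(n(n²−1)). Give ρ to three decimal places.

Ranks of variable 1: 4, 5, 1, 8, 7, 2, 6, 3
Ranks of variable 2: 6, 4, 8, 3, 2, 5, 1, 7
d = r₁ − r₂: -2, 1, -7, 5, 5, -3, 5, -4
d²: 4, 1, 49, 25, 25, 9, 25, 16; Σd² = 154
ρ = 1 − 6·154/(8·63) = 1 − 924/504 = -0.833

-0.833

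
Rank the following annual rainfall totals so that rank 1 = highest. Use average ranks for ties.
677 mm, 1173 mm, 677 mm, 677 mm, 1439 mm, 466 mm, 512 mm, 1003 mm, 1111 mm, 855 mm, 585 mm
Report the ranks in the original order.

Sorted (descending): 1439, 1173, 1111, 1003, 855, 677, 677, 677, 585, 512, 466
The 3 values of 677 occupy positions 6–8 → average rank 7.

7, 2, 7, 7, 1, 11, 10, 4, 3, 5, 9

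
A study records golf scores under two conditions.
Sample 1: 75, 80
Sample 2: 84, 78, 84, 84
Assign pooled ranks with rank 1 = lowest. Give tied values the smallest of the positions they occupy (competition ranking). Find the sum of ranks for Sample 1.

4

Sorted (ascending): 75, 78, 80, 84, 84, 84
The 3 values of 84 occupy positions 4–6 → each gets rank 4.
Sample 1 values → pooled ranks: 75→1, 80→3
Rank sum = 1 + 3 = 4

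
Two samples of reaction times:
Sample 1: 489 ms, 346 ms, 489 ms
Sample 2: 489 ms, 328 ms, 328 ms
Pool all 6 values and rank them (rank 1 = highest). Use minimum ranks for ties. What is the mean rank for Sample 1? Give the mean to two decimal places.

Sorted (descending): 489, 489, 489, 346, 328, 328
The 3 values of 489 occupy positions 1–3 → each gets rank 1.
The 2 values of 328 occupy positions 5–6 → each gets rank 5.
Sample 1 values → pooled ranks: 489→1, 346→4, 489→1
Mean rank = (1 + 4 + 1) / 3 = 2.00

2.00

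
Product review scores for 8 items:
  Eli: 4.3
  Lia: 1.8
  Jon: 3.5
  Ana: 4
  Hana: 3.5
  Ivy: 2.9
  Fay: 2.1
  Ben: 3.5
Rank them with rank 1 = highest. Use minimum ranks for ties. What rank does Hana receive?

3

Sorted (descending): 4.3, 4, 3.5, 3.5, 3.5, 2.9, 2.1, 1.8
The 3 values of 3.5 occupy positions 3–5 → each gets rank 3.
Hana has value 3.5 → rank 3.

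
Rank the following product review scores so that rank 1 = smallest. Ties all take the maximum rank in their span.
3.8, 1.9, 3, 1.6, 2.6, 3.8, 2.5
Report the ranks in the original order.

Sorted (ascending): 1.6, 1.9, 2.5, 2.6, 3, 3.8, 3.8
The 2 values of 3.8 occupy positions 6–7 → each gets rank 7.

7, 2, 5, 1, 4, 7, 3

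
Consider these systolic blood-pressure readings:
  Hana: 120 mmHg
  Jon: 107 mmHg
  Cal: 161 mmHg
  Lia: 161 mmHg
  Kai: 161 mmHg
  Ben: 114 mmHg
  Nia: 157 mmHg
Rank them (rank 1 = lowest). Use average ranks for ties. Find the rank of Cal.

Sorted (ascending): 107, 114, 120, 157, 161, 161, 161
The 3 values of 161 occupy positions 5–7 → average rank 6.
Cal has value 161 mmHg → rank 6.

6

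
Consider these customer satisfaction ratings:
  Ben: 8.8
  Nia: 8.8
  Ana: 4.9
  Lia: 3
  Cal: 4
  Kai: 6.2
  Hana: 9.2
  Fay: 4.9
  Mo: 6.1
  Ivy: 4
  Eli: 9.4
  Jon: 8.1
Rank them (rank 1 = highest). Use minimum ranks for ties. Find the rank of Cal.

Sorted (descending): 9.4, 9.2, 8.8, 8.8, 8.1, 6.2, 6.1, 4.9, 4.9, 4, 4, 3
The 2 values of 8.8 occupy positions 3–4 → each gets rank 3.
The 2 values of 4.9 occupy positions 8–9 → each gets rank 8.
The 2 values of 4 occupy positions 10–11 → each gets rank 10.
Cal has value 4 → rank 10.

10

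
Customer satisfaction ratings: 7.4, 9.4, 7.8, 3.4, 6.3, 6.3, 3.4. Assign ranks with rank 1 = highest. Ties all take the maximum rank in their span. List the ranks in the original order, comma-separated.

3, 1, 2, 7, 5, 5, 7

Sorted (descending): 9.4, 7.8, 7.4, 6.3, 6.3, 3.4, 3.4
The 2 values of 6.3 occupy positions 4–5 → each gets rank 5.
The 2 values of 3.4 occupy positions 6–7 → each gets rank 7.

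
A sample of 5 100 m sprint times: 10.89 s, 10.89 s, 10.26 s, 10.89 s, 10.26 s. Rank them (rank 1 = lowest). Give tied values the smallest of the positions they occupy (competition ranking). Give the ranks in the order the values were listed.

Sorted (ascending): 10.26, 10.26, 10.89, 10.89, 10.89
The 2 values of 10.26 occupy positions 1–2 → each gets rank 1.
The 3 values of 10.89 occupy positions 3–5 → each gets rank 3.

3, 3, 1, 3, 1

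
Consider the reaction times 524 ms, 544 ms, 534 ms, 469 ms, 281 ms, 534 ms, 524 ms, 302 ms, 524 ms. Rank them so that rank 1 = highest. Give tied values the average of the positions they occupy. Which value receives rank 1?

Sorted (descending): 544, 534, 534, 524, 524, 524, 469, 302, 281
The 2 values of 534 occupy positions 2–3 → average rank (2+3)/2 = 2.5.
The 3 values of 524 occupy positions 4–6 → average rank 5.
Rank 1 → value 544.

544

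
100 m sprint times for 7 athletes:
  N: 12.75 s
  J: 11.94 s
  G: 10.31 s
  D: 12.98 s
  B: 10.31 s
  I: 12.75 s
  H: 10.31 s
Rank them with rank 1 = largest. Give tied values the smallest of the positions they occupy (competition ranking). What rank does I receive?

2

Sorted (descending): 12.98, 12.75, 12.75, 11.94, 10.31, 10.31, 10.31
The 2 values of 12.75 occupy positions 2–3 → each gets rank 2.
The 3 values of 10.31 occupy positions 5–7 → each gets rank 5.
I has value 12.75 s → rank 2.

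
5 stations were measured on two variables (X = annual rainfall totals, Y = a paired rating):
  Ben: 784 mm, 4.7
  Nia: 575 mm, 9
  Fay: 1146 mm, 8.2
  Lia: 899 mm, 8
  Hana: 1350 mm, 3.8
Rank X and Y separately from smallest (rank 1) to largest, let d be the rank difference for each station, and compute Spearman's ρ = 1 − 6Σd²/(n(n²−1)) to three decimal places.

Ranks of variable 1: 2, 1, 4, 3, 5
Ranks of variable 2: 2, 5, 4, 3, 1
d = r₁ − r₂: 0, -4, 0, 0, 4
d²: 0, 16, 0, 0, 16; Σd² = 32
ρ = 1 − 6·32/(5·24) = 1 − 192/120 = -0.600

-0.600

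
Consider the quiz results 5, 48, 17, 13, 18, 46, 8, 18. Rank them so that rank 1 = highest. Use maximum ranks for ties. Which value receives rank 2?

Sorted (descending): 48, 46, 18, 18, 17, 13, 8, 5
The 2 values of 18 occupy positions 3–4 → each gets rank 4.
Rank 2 → value 46.

46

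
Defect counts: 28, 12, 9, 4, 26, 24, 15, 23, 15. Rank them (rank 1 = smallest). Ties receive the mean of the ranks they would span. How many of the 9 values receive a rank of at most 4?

3

Sorted (ascending): 4, 9, 12, 15, 15, 23, 24, 26, 28
The 2 values of 15 occupy positions 4–5 → average rank (4+5)/2 = 4.5.
Ranks ≤ 4: {1, 2, 3} → 3 values.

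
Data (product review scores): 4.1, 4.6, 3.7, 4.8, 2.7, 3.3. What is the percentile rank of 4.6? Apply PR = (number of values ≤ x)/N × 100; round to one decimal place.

N = 6.
Strictly below 4.6: 4. Equal to 4.6: 1.
PR = 5/6 × 100 = 83.3

83.3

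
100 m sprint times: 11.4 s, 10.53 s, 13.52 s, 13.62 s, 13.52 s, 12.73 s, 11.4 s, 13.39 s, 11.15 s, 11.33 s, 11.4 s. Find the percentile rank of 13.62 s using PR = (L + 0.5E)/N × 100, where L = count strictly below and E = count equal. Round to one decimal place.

N = 11.
Strictly below 13.62: 10. Equal to 13.62: 1.
PR = (10 + 0.5·1)/11 × 100 = 95.5

95.5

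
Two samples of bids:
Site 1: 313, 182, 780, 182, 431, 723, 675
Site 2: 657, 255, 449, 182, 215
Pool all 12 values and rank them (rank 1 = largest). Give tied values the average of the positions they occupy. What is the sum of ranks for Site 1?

Sorted (descending): 780, 723, 675, 657, 449, 431, 313, 255, 215, 182, 182, 182
The 3 values of 182 occupy positions 10–12 → average rank 11.
Site 1 values → pooled ranks: 313→7, 182→11, 780→1, 182→11, 431→6, 723→2, 675→3
Rank sum = 7 + 11 + 1 + 11 + 6 + 2 + 3 = 41

41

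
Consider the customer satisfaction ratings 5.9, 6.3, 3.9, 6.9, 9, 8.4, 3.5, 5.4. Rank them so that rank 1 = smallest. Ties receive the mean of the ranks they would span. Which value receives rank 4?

5.9

Sorted (ascending): 3.5, 3.9, 5.4, 5.9, 6.3, 6.9, 8.4, 9
No ties — each value takes its position as its rank.
Rank 4 → value 5.9.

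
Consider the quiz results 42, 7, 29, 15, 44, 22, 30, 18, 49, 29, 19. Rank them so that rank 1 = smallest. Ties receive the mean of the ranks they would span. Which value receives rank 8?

Sorted (ascending): 7, 15, 18, 19, 22, 29, 29, 30, 42, 44, 49
The 2 values of 29 occupy positions 6–7 → average rank (6+7)/2 = 6.5.
Rank 8 → value 30.

30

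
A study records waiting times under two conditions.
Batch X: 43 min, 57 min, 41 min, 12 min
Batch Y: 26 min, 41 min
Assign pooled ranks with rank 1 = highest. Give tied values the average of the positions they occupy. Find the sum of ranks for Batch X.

Sorted (descending): 57, 43, 41, 41, 26, 12
The 2 values of 41 occupy positions 3–4 → average rank (3+4)/2 = 3.5.
Batch X values → pooled ranks: 43→2, 57→1, 41→3.5, 12→6
Rank sum = 2 + 1 + 3.5 + 6 = 12.5

12.5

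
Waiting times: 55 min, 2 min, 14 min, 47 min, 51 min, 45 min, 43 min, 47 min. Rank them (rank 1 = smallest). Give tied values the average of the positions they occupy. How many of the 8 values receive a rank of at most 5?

Sorted (ascending): 2, 14, 43, 45, 47, 47, 51, 55
The 2 values of 47 occupy positions 5–6 → average rank (5+6)/2 = 5.5.
Ranks ≤ 5: {1, 2, 3, 4} → 4 values.

4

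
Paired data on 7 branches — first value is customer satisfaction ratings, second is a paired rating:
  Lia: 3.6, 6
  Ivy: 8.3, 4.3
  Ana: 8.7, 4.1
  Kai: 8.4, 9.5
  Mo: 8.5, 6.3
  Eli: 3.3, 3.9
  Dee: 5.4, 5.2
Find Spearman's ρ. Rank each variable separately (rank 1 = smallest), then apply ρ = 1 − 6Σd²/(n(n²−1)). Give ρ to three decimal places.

Ranks of variable 1: 2, 4, 7, 5, 6, 1, 3
Ranks of variable 2: 5, 3, 2, 7, 6, 1, 4
d = r₁ − r₂: -3, 1, 5, -2, 0, 0, -1
d²: 9, 1, 25, 4, 0, 0, 1; Σd² = 40
ρ = 1 − 6·40/(7·48) = 1 − 240/336 = 0.286

0.286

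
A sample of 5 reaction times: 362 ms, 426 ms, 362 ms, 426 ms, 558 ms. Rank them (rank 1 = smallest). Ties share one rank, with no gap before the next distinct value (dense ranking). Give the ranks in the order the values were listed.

1, 2, 1, 2, 3

Sorted (ascending): 362, 362, 426, 426, 558
The 2 values of 362 share dense rank 1.
The 2 values of 426 share dense rank 2.
Remaining distinct values take the next consecutive integers.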